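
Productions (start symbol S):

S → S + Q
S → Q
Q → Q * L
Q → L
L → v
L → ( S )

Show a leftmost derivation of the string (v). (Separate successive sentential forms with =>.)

S => Q => L => (S) => (Q) => (L) => (v)

S => Q   [S → Q]
Q => L   [Q → L]
L => (S)   [L → ( S )]
(S) => (Q)   [S → Q]
(Q) => (L)   [Q → L]
(L) => (v)   [L → v]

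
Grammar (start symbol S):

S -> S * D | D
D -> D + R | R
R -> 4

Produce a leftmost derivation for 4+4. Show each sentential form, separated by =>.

S => D   [S -> D]
D => D+R   [D -> D + R]
D+R => R+R   [D -> R]
R+R => 4+R   [R -> 4]
4+R => 4+4   [R -> 4]

S => D => D+R => R+R => 4+R => 4+4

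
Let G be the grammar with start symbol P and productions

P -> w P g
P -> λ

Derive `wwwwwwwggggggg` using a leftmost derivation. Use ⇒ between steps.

P ⇒ wPg ⇒ wwPgg ⇒ wwwPggg ⇒ wwwwPgggg ⇒ wwwwwPggggg ⇒ wwwwwwPgggggg ⇒ wwwwwwwPggggggg ⇒ wwwwwwwggggggg

P ⇒ wPg   [P -> w P g]
wPg ⇒ wwPgg   [P -> w P g]
wwPgg ⇒ wwwPggg   [P -> w P g]
wwwPggg ⇒ wwwwPgggg   [P -> w P g]
wwwwPgggg ⇒ wwwwwPggggg   [P -> w P g]
wwwwwPggggg ⇒ wwwwwwPgggggg   [P -> w P g]
wwwwwwPgggggg ⇒ wwwwwwwPggggggg   [P -> w P g]
wwwwwwwPggggggg ⇒ wwwwwwwggggggg   [P -> λ]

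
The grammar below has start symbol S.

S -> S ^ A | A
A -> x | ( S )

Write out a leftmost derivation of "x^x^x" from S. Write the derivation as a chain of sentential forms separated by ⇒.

S ⇒ S^A   [S -> S ^ A]
S^A ⇒ S^A^A   [S -> S ^ A]
S^A^A ⇒ A^A^A   [S -> A]
A^A^A ⇒ x^A^A   [A -> x]
x^A^A ⇒ x^x^A   [A -> x]
x^x^A ⇒ x^x^x   [A -> x]

S⇒S^A⇒S^A^A⇒A^A^A⇒x^A^A⇒x^x^A⇒x^x^x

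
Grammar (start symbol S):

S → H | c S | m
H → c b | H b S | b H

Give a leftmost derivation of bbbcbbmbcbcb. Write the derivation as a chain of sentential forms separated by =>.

S=>H=>bH=>bbH=>bbHbS=>bbHbSbS=>bbbHbSbS=>bbbcbbSbS=>bbbcbbmbS=>bbbcbbmbcS=>bbbcbbmbcH=>bbbcbbmbcbH=>bbbcbbmbcbcb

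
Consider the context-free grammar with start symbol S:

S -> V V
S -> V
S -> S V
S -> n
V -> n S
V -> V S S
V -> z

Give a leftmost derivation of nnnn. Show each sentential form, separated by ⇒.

S ⇒ V ⇒ VSS ⇒ nSSS ⇒ nnSS ⇒ nnnS ⇒ nnnn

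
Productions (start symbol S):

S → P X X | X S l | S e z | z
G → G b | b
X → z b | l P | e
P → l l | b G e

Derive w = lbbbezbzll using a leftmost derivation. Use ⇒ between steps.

S⇒XSl⇒lPSl⇒lbGeSl⇒lbGbeSl⇒lbbbeSl⇒lbbbeXSll⇒lbbbezbSll⇒lbbbezbzll

S ⇒ XSl   [S → X S l]
XSl ⇒ lPSl   [X → l P]
lPSl ⇒ lbGeSl   [P → b G e]
lbGeSl ⇒ lbGbeSl   [G → G b]
lbGbeSl ⇒ lbbbeSl   [G → b]
lbbbeSl ⇒ lbbbeXSll   [S → X S l]
lbbbeXSll ⇒ lbbbezbSll   [X → z b]
lbbbezbSll ⇒ lbbbezbzll   [S → z]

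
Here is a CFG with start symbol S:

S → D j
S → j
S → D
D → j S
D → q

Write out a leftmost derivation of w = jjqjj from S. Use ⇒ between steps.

S ⇒ D   [S → D]
D ⇒ jS   [D → j S]
jS ⇒ jDj   [S → D j]
jDj ⇒ jjSj   [D → j S]
jjSj ⇒ jjDjj   [S → D j]
jjDjj ⇒ jjqjj   [D → q]

S ⇒ D ⇒ jS ⇒ jDj ⇒ jjSj ⇒ jjDjj ⇒ jjqjj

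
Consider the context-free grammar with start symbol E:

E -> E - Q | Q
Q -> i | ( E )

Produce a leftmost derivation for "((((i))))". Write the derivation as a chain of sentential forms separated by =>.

E => Q   [E -> Q]
Q => (E)   [Q -> ( E )]
(E) => (Q)   [E -> Q]
(Q) => ((E))   [Q -> ( E )]
((E)) => ((Q))   [E -> Q]
((Q)) => (((E)))   [Q -> ( E )]
(((E))) => (((Q)))   [E -> Q]
(((Q))) => ((((E))))   [Q -> ( E )]
((((E)))) => ((((Q))))   [E -> Q]
((((Q)))) => ((((i))))   [Q -> i]

E=>Q=>(E)=>(Q)=>((E))=>((Q))=>(((E)))=>(((Q)))=>((((E))))=>((((Q))))=>((((i))))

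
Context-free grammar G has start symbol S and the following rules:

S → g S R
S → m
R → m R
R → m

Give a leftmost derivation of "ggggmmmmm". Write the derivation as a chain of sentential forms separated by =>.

S => gSR   [S → g S R]
gSR => ggSRR   [S → g S R]
ggSRR => gggSRRR   [S → g S R]
gggSRRR => ggggSRRRR   [S → g S R]
ggggSRRRR => ggggmRRRR   [S → m]
ggggmRRRR => ggggmmRRR   [R → m]
ggggmmRRR => ggggmmmRR   [R → m]
ggggmmmRR => ggggmmmmR   [R → m]
ggggmmmmR => ggggmmmmm   [R → m]

S => gSR => ggSRR => gggSRRR => ggggSRRRR => ggggmRRRR => ggggmmRRR => ggggmmmRR => ggggmmmmR => ggggmmmmm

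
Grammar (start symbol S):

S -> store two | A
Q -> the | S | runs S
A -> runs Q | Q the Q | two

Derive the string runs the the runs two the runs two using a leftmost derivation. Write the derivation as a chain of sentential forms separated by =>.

S => A => Q the Q => runs S the Q => runs A the Q => runs Q the Q the Q => runs the the Q the Q => runs the the runs S the Q => runs the the runs A the Q => runs the the runs two the Q => runs the the runs two the runs S => runs the the runs two the runs A => runs the the runs two the runs two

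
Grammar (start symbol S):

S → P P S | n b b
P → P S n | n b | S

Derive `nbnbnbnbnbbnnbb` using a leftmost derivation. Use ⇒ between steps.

S ⇒ PPS   [S → P P S]
PPS ⇒ nbPS   [P → n b]
nbPS ⇒ nbPSnS   [P → P S n]
nbPSnS ⇒ nbnbSnS   [P → n b]
nbnbSnS ⇒ nbnbPPSnS   [S → P P S]
nbnbPPSnS ⇒ nbnbnbPSnS   [P → n b]
nbnbnbPSnS ⇒ nbnbnbnbSnS   [P → n b]
nbnbnbnbSnS ⇒ nbnbnbnbnbbnS   [S → n b b]
nbnbnbnbnbbnS ⇒ nbnbnbnbnbbnnbb   [S → n b b]

S ⇒ PPS ⇒ nbPS ⇒ nbPSnS ⇒ nbnbSnS ⇒ nbnbPPSnS ⇒ nbnbnbPSnS ⇒ nbnbnbnbSnS ⇒ nbnbnbnbnbbnS ⇒ nbnbnbnbnbbnnbb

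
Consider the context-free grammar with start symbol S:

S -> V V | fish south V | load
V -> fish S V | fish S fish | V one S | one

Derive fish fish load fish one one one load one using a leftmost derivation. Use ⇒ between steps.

S ⇒ V V ⇒ V one S V ⇒ fish S V one S V ⇒ fish V V V one S V ⇒ fish fish S fish V V one S V ⇒ fish fish load fish V V one S V ⇒ fish fish load fish one V one S V ⇒ fish fish load fish one one one S V ⇒ fish fish load fish one one one load V ⇒ fish fish load fish one one one load one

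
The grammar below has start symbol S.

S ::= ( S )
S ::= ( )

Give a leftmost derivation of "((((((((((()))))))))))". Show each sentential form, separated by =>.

S => (S) => ((S)) => (((S))) => ((((S)))) => (((((S))))) => ((((((S)))))) => (((((((S))))))) => ((((((((S)))))))) => (((((((((S))))))))) => ((((((((((S)))))))))) => ((((((((((()))))))))))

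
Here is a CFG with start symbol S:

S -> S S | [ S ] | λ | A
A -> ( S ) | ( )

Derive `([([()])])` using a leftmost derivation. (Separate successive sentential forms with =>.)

S => SS => SSS => ASS => (S)SS => ([S])SS => ([A])SS => ([(S)])SS => ([([S])])SS => ([([A])])SS => ([([()])])SS => ([([()])])S => ([([()])])

S => SS   [S -> S S]
SS => SSS   [S -> S S]
SSS => ASS   [S -> A]
ASS => (S)SS   [A -> ( S )]
(S)SS => ([S])SS   [S -> [ S ]]
([S])SS => ([A])SS   [S -> A]
([A])SS => ([(S)])SS   [A -> ( S )]
([(S)])SS => ([([S])])SS   [S -> [ S ]]
([([S])])SS => ([([A])])SS   [S -> A]
([([A])])SS => ([([()])])SS   [A -> ( )]
([([()])])SS => ([([()])])S   [S -> λ]
([([()])])S => ([([()])])   [S -> λ]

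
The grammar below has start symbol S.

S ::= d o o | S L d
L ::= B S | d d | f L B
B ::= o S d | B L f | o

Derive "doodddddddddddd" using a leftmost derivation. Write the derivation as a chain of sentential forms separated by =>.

S => SLd => SLdLd => SLdLdLd => SLdLdLdLd => dooLdLdLdLd => doodddLdLdLd => dooddddddLdLd => doodddddddddLd => doodddddddddddd

S => SLd   [S ::= S L d]
SLd => SLdLd   [S ::= S L d]
SLdLd => SLdLdLd   [S ::= S L d]
SLdLdLd => SLdLdLdLd   [S ::= S L d]
SLdLdLdLd => dooLdLdLdLd   [S ::= d o o]
dooLdLdLdLd => doodddLdLdLd   [L ::= d d]
doodddLdLdLd => dooddddddLdLd   [L ::= d d]
dooddddddLdLd => doodddddddddLd   [L ::= d d]
doodddddddddLd => doodddddddddddd   [L ::= d d]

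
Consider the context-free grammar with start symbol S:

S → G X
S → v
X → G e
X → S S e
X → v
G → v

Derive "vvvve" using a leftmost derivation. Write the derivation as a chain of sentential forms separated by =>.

S=>GX=>vX=>vSSe=>vGXSe=>vvXSe=>vvvSe=>vvvve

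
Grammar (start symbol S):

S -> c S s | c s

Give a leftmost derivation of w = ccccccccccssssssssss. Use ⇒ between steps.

S ⇒ cSs ⇒ ccSss ⇒ cccSsss ⇒ ccccSssss ⇒ cccccSsssss ⇒ ccccccSssssss ⇒ cccccccSsssssss ⇒ ccccccccSssssssss ⇒ cccccccccSsssssssss ⇒ ccccccccccssssssssss

S ⇒ cSs   [S -> c S s]
cSs ⇒ ccSss   [S -> c S s]
ccSss ⇒ cccSsss   [S -> c S s]
cccSsss ⇒ ccccSssss   [S -> c S s]
ccccSssss ⇒ cccccSsssss   [S -> c S s]
cccccSsssss ⇒ ccccccSssssss   [S -> c S s]
ccccccSssssss ⇒ cccccccSsssssss   [S -> c S s]
cccccccSsssssss ⇒ ccccccccSssssssss   [S -> c S s]
ccccccccSssssssss ⇒ cccccccccSsssssssss   [S -> c S s]
cccccccccSsssssssss ⇒ ccccccccccssssssssss   [S -> c s]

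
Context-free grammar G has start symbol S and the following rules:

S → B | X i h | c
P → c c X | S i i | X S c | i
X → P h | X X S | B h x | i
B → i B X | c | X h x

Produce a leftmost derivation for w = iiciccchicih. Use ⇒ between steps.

S ⇒ Xih   [S → X i h]
Xih ⇒ XXSih   [X → X X S]
XXSih ⇒ PhXSih   [X → P h]
PhXSih ⇒ XSchXSih   [P → X S c]
XSchXSih ⇒ XXSSchXSih   [X → X X S]
XXSSchXSih ⇒ XXSXSSchXSih   [X → X X S]
XXSXSSchXSih ⇒ iXSXSSchXSih   [X → i]
iXSXSSchXSih ⇒ iiSXSSchXSih   [X → i]
iiSXSSchXSih ⇒ iicXSSchXSih   [S → c]
iicXSSchXSih ⇒ iiciSSchXSih   [X → i]
iiciSSchXSih ⇒ iicicSchXSih   [S → c]
iicicSchXSih ⇒ iiciccchXSih   [S → c]
iiciccchXSih ⇒ iiciccchiSih   [X → i]
iiciccchiSih ⇒ iiciccchicih   [S → c]

S ⇒ Xih ⇒ XXSih ⇒ PhXSih ⇒ XSchXSih ⇒ XXSSchXSih ⇒ XXSXSSchXSih ⇒ iXSXSSchXSih ⇒ iiSXSSchXSih ⇒ iicXSSchXSih ⇒ iiciSSchXSih ⇒ iicicSchXSih ⇒ iiciccchXSih ⇒ iiciccchiSih ⇒ iiciccchicih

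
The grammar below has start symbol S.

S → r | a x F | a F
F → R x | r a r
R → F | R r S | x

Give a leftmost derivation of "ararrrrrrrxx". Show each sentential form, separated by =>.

S=>aF=>aRx=>aFx=>aRxx=>aRrSxx=>aRrSrSxx=>aRrSrSrSxx=>aFrSrSrSxx=>ararrSrSrSxx=>ararrrrSrSxx=>ararrrrrrSxx=>ararrrrrrrxx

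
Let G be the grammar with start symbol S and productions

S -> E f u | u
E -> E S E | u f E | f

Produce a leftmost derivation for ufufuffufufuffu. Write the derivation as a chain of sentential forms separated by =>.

S => Efu => ufEfu => ufESEfu => ufESESEfu => ufESESESEfu => ufufESESESEfu => ufufufESESESEfu => ufufuffSESESEfu => ufufuffuESESEfu => ufufuffufSESEfu => ufufuffufuESEfu => ufufuffufufSEfu => ufufuffufufuEfu => ufufuffufufuffu

S => Efu   [S -> E f u]
Efu => ufEfu   [E -> u f E]
ufEfu => ufESEfu   [E -> E S E]
ufESEfu => ufESESEfu   [E -> E S E]
ufESESEfu => ufESESESEfu   [E -> E S E]
ufESESESEfu => ufufESESESEfu   [E -> u f E]
ufufESESESEfu => ufufufESESESEfu   [E -> u f E]
ufufufESESESEfu => ufufuffSESESEfu   [E -> f]
ufufuffSESESEfu => ufufuffuESESEfu   [S -> u]
ufufuffuESESEfu => ufufuffufSESEfu   [E -> f]
ufufuffufSESEfu => ufufuffufuESEfu   [S -> u]
ufufuffufuESEfu => ufufuffufufSEfu   [E -> f]
ufufuffufufSEfu => ufufuffufufuEfu   [S -> u]
ufufuffufufuEfu => ufufuffufufuffu   [E -> f]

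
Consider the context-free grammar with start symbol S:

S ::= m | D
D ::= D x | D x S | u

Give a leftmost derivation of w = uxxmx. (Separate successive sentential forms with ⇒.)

S ⇒ D ⇒ Dx ⇒ DxSx ⇒ DxxSx ⇒ uxxSx ⇒ uxxmx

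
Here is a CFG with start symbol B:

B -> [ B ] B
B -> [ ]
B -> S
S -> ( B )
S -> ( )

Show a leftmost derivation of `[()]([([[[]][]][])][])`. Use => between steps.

B=>[B]B=>[S]B=>[()]B=>[()]S=>[()](B)=>[()]([B]B)=>[()]([S]B)=>[()]([(B)]B)=>[()]([([B]B)]B)=>[()]([([[B]B]B)]B)=>[()]([([[[]]B]B)]B)=>[()]([([[[]][]]B)]B)=>[()]([([[[]][]][])]B)=>[()]([([[[]][]][])][])

B => [B]B   [B -> [ B ] B]
[B]B => [S]B   [B -> S]
[S]B => [()]B   [S -> ( )]
[()]B => [()]S   [B -> S]
[()]S => [()](B)   [S -> ( B )]
[()](B) => [()]([B]B)   [B -> [ B ] B]
[()]([B]B) => [()]([S]B)   [B -> S]
[()]([S]B) => [()]([(B)]B)   [S -> ( B )]
[()]([(B)]B) => [()]([([B]B)]B)   [B -> [ B ] B]
[()]([([B]B)]B) => [()]([([[B]B]B)]B)   [B -> [ B ] B]
[()]([([[B]B]B)]B) => [()]([([[[]]B]B)]B)   [B -> [ ]]
[()]([([[[]]B]B)]B) => [()]([([[[]][]]B)]B)   [B -> [ ]]
[()]([([[[]][]]B)]B) => [()]([([[[]][]][])]B)   [B -> [ ]]
[()]([([[[]][]][])]B) => [()]([([[[]][]][])][])   [B -> [ ]]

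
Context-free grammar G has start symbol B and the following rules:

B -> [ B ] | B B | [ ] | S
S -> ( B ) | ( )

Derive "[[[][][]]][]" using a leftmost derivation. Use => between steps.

B => BB => [B]B => [[B]]B => [[BB]]B => [[BBB]]B => [[[]BB]]B => [[[][]B]]B => [[[][][]]]B => [[[][][]]][]

B => BB   [B -> B B]
BB => [B]B   [B -> [ B ]]
[B]B => [[B]]B   [B -> [ B ]]
[[B]]B => [[BB]]B   [B -> B B]
[[BB]]B => [[BBB]]B   [B -> B B]
[[BBB]]B => [[[]BB]]B   [B -> [ ]]
[[[]BB]]B => [[[][]B]]B   [B -> [ ]]
[[[][]B]]B => [[[][][]]]B   [B -> [ ]]
[[[][][]]]B => [[[][][]]][]   [B -> [ ]]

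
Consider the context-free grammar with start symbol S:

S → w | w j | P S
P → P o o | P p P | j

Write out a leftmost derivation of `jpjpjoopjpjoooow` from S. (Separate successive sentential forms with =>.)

S=>PS=>PooS=>PooooS=>PpPooooS=>PpPpPooooS=>PoopPpPooooS=>PpPoopPpPooooS=>PpPpPoopPpPooooS=>jpPpPoopPpPooooS=>jpjpPoopPpPooooS=>jpjpjoopPpPooooS=>jpjpjoopjpPooooS=>jpjpjoopjpjooooS=>jpjpjoopjpjoooow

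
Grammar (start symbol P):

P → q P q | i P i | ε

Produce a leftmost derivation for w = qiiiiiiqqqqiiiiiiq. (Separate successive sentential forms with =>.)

P => qPq => qiPiq => qiiPiiq => qiiiPiiiq => qiiiiPiiiiq => qiiiiiPiiiiiq => qiiiiiiPiiiiiiq => qiiiiiiqPqiiiiiiq => qiiiiiiqqPqqiiiiiiq => qiiiiiiqqqqiiiiiiq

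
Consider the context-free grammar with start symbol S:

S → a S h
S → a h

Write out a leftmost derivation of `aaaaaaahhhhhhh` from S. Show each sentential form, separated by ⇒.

S ⇒ aSh ⇒ aaShh ⇒ aaaShhh ⇒ aaaaShhhh ⇒ aaaaaShhhhh ⇒ aaaaaaShhhhhh ⇒ aaaaaaahhhhhhh

S ⇒ aSh   [S → a S h]
aSh ⇒ aaShh   [S → a S h]
aaShh ⇒ aaaShhh   [S → a S h]
aaaShhh ⇒ aaaaShhhh   [S → a S h]
aaaaShhhh ⇒ aaaaaShhhhh   [S → a S h]
aaaaaShhhhh ⇒ aaaaaaShhhhhh   [S → a S h]
aaaaaaShhhhhh ⇒ aaaaaaahhhhhhh   [S → a h]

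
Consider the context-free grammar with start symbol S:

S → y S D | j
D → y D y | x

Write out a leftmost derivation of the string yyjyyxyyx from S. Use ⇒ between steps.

S ⇒ ySD ⇒ yySDD ⇒ yyjDD ⇒ yyjyDyD ⇒ yyjyyDyyD ⇒ yyjyyxyyD ⇒ yyjyyxyyx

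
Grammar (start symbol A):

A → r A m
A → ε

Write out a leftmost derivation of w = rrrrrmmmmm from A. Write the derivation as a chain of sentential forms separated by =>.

A => rAm => rrAmm => rrrAmmm => rrrrAmmmm => rrrrrAmmmmm => rrrrrmmmmm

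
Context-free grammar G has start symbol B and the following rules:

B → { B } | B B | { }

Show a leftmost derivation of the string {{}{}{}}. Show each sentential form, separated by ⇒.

B ⇒ {B}   [B → { B }]
{B} ⇒ {BB}   [B → B B]
{BB} ⇒ {BBB}   [B → B B]
{BBB} ⇒ {{}BB}   [B → { }]
{{}BB} ⇒ {{}{}B}   [B → { }]
{{}{}B} ⇒ {{}{}{}}   [B → { }]

B⇒{B}⇒{BB}⇒{BBB}⇒{{}BB}⇒{{}{}B}⇒{{}{}{}}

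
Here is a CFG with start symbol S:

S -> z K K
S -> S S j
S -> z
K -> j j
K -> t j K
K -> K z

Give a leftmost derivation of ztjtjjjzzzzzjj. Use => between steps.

S => zKK   [S -> z K K]
zKK => ztjKK   [K -> t j K]
ztjKK => ztjKzK   [K -> K z]
ztjKzK => ztjKzzK   [K -> K z]
ztjKzzK => ztjKzzzK   [K -> K z]
ztjKzzzK => ztjKzzzzK   [K -> K z]
ztjKzzzzK => ztjKzzzzzK   [K -> K z]
ztjKzzzzzK => ztjtjKzzzzzK   [K -> t j K]
ztjtjKzzzzzK => ztjtjjjzzzzzK   [K -> j j]
ztjtjjjzzzzzK => ztjtjjjzzzzzjj   [K -> j j]

S => zKK => ztjKK => ztjKzK => ztjKzzK => ztjKzzzK => ztjKzzzzK => ztjKzzzzzK => ztjtjKzzzzzK => ztjtjjjzzzzzK => ztjtjjjzzzzzjj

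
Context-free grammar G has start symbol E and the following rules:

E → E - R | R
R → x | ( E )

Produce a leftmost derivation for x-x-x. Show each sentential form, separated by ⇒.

E ⇒ E-R ⇒ E-R-R ⇒ R-R-R ⇒ x-R-R ⇒ x-x-R ⇒ x-x-x

E ⇒ E-R   [E → E - R]
E-R ⇒ E-R-R   [E → E - R]
E-R-R ⇒ R-R-R   [E → R]
R-R-R ⇒ x-R-R   [R → x]
x-R-R ⇒ x-x-R   [R → x]
x-x-R ⇒ x-x-x   [R → x]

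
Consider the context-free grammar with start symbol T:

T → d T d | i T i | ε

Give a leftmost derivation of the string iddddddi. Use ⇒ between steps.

T ⇒ iTi ⇒ idTdi ⇒ iddTddi ⇒ idddTdddi ⇒ iddddddi

T ⇒ iTi   [T → i T i]
iTi ⇒ idTdi   [T → d T d]
idTdi ⇒ iddTddi   [T → d T d]
iddTddi ⇒ idddTdddi   [T → d T d]
idddTdddi ⇒ iddddddi   [T → ε]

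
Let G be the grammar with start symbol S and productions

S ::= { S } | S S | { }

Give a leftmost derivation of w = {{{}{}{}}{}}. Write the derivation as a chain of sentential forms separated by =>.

S => {S}   [S ::= { S }]
{S} => {SS}   [S ::= S S]
{SS} => {{S}S}   [S ::= { S }]
{{S}S} => {{SS}S}   [S ::= S S]
{{SS}S} => {{SSS}S}   [S ::= S S]
{{SSS}S} => {{{}SS}S}   [S ::= { }]
{{{}SS}S} => {{{}{}S}S}   [S ::= { }]
{{{}{}S}S} => {{{}{}{}}S}   [S ::= { }]
{{{}{}{}}S} => {{{}{}{}}{}}   [S ::= { }]

S=>{S}=>{SS}=>{{S}S}=>{{SS}S}=>{{SSS}S}=>{{{}SS}S}=>{{{}{}S}S}=>{{{}{}{}}S}=>{{{}{}{}}{}}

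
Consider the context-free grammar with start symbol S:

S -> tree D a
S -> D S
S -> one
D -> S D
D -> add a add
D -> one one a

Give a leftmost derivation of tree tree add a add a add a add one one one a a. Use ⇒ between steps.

S ⇒ tree D a ⇒ tree S D a ⇒ tree tree D a D a ⇒ tree tree add a add a D a ⇒ tree tree add a add a S D a ⇒ tree tree add a add a D S D a ⇒ tree tree add a add a add a add S D a ⇒ tree tree add a add a add a add one D a ⇒ tree tree add a add a add a add one one one a a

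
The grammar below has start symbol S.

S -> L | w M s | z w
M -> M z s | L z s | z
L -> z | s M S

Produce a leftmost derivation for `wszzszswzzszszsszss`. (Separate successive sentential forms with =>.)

S => wMs => wLzss => wsMSzss => wsMzsSzss => wsLzszsSzss => wszzszsSzss => wszzszswMszss => wszzszswMzsszss => wszzszswMzszsszss => wszzszswLzszszsszss => wszzszswzzszszsszss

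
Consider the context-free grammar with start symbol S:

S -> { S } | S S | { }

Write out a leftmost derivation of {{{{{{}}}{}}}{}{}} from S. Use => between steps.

S=>{S}=>{SS}=>{SSS}=>{{S}SS}=>{{{S}}SS}=>{{{SS}}SS}=>{{{{S}S}}SS}=>{{{{{S}}S}}SS}=>{{{{{{}}}S}}SS}=>{{{{{{}}}{}}}SS}=>{{{{{{}}}{}}}{}S}=>{{{{{{}}}{}}}{}{}}

S => {S}   [S -> { S }]
{S} => {SS}   [S -> S S]
{SS} => {SSS}   [S -> S S]
{SSS} => {{S}SS}   [S -> { S }]
{{S}SS} => {{{S}}SS}   [S -> { S }]
{{{S}}SS} => {{{SS}}SS}   [S -> S S]
{{{SS}}SS} => {{{{S}S}}SS}   [S -> { S }]
{{{{S}S}}SS} => {{{{{S}}S}}SS}   [S -> { S }]
{{{{{S}}S}}SS} => {{{{{{}}}S}}SS}   [S -> { }]
{{{{{{}}}S}}SS} => {{{{{{}}}{}}}SS}   [S -> { }]
{{{{{{}}}{}}}SS} => {{{{{{}}}{}}}{}S}   [S -> { }]
{{{{{{}}}{}}}{}S} => {{{{{{}}}{}}}{}{}}   [S -> { }]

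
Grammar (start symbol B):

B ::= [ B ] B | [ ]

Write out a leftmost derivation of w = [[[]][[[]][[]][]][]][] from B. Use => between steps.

B=>[B]B=>[[B]B]B=>[[[]]B]B=>[[[]][B]B]B=>[[[]][[B]B]B]B=>[[[]][[[]]B]B]B=>[[[]][[[]][B]B]B]B=>[[[]][[[]][[]]B]B]B=>[[[]][[[]][[]][]]B]B=>[[[]][[[]][[]][]][]]B=>[[[]][[[]][[]][]][]][]

B => [B]B   [B ::= [ B ] B]
[B]B => [[B]B]B   [B ::= [ B ] B]
[[B]B]B => [[[]]B]B   [B ::= [ ]]
[[[]]B]B => [[[]][B]B]B   [B ::= [ B ] B]
[[[]][B]B]B => [[[]][[B]B]B]B   [B ::= [ B ] B]
[[[]][[B]B]B]B => [[[]][[[]]B]B]B   [B ::= [ ]]
[[[]][[[]]B]B]B => [[[]][[[]][B]B]B]B   [B ::= [ B ] B]
[[[]][[[]][B]B]B]B => [[[]][[[]][[]]B]B]B   [B ::= [ ]]
[[[]][[[]][[]]B]B]B => [[[]][[[]][[]][]]B]B   [B ::= [ ]]
[[[]][[[]][[]][]]B]B => [[[]][[[]][[]][]][]]B   [B ::= [ ]]
[[[]][[[]][[]][]][]]B => [[[]][[[]][[]][]][]][]   [B ::= [ ]]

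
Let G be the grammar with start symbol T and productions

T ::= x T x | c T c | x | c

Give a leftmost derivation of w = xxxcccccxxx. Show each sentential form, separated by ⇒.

T⇒xTx⇒xxTxx⇒xxxTxxx⇒xxxcTcxxx⇒xxxccTccxxx⇒xxxcccccxxx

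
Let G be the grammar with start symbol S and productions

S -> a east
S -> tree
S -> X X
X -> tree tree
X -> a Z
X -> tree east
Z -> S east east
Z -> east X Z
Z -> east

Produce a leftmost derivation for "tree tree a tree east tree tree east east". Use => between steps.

S => X X => tree tree X => tree tree a Z => tree tree a S east east => tree tree a X X east east => tree tree a tree east X east east => tree tree a tree east tree tree east east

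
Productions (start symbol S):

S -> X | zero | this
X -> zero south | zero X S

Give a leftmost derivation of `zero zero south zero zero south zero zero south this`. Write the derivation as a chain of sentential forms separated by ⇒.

S ⇒ X   [S -> X]
X ⇒ zero X S   [X -> zero X S]
zero X S ⇒ zero zero south S   [X -> zero south]
zero zero south S ⇒ zero zero south X   [S -> X]
zero zero south X ⇒ zero zero south zero X S   [X -> zero X S]
zero zero south zero X S ⇒ zero zero south zero zero south S   [X -> zero south]
zero zero south zero zero south S ⇒ zero zero south zero zero south X   [S -> X]
zero zero south zero zero south X ⇒ zero zero south zero zero south zero X S   [X -> zero X S]
zero zero south zero zero south zero X S ⇒ zero zero south zero zero south zero zero south S   [X -> zero south]
zero zero south zero zero south zero zero south S ⇒ zero zero south zero zero south zero zero south this   [S -> this]

S ⇒ X ⇒ zero X S ⇒ zero zero south S ⇒ zero zero south X ⇒ zero zero south zero X S ⇒ zero zero south zero zero south S ⇒ zero zero south zero zero south X ⇒ zero zero south zero zero south zero X S ⇒ zero zero south zero zero south zero zero south S ⇒ zero zero south zero zero south zero zero south this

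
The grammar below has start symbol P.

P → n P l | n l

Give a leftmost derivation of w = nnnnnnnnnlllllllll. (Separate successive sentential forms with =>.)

P => nPl   [P → n P l]
nPl => nnPll   [P → n P l]
nnPll => nnnPlll   [P → n P l]
nnnPlll => nnnnPllll   [P → n P l]
nnnnPllll => nnnnnPlllll   [P → n P l]
nnnnnPlllll => nnnnnnPllllll   [P → n P l]
nnnnnnPllllll => nnnnnnnPlllllll   [P → n P l]
nnnnnnnPlllllll => nnnnnnnnPllllllll   [P → n P l]
nnnnnnnnPllllllll => nnnnnnnnnlllllllll   [P → n l]

P=>nPl=>nnPll=>nnnPlll=>nnnnPllll=>nnnnnPlllll=>nnnnnnPllllll=>nnnnnnnPlllllll=>nnnnnnnnPllllllll=>nnnnnnnnnlllllllll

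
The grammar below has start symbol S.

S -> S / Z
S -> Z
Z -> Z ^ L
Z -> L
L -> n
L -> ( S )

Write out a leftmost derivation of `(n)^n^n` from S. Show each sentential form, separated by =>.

S => Z => Z^L => Z^L^L => L^L^L => (S)^L^L => (Z)^L^L => (L)^L^L => (n)^L^L => (n)^n^L => (n)^n^n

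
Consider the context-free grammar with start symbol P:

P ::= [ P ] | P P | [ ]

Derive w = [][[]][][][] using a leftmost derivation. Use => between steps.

P=>PP=>PPP=>[]PP=>[]PPP=>[]PPPP=>[][P]PPP=>[][[]]PPP=>[][[]][]PP=>[][[]][][]P=>[][[]][][][]

P => PP   [P ::= P P]
PP => PPP   [P ::= P P]
PPP => []PP   [P ::= [ ]]
[]PP => []PPP   [P ::= P P]
[]PPP => []PPPP   [P ::= P P]
[]PPPP => [][P]PPP   [P ::= [ P ]]
[][P]PPP => [][[]]PPP   [P ::= [ ]]
[][[]]PPP => [][[]][]PP   [P ::= [ ]]
[][[]][]PP => [][[]][][]P   [P ::= [ ]]
[][[]][][]P => [][[]][][][]   [P ::= [ ]]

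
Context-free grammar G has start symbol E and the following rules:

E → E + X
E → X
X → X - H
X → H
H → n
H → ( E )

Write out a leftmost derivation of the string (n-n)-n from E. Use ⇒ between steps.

E ⇒ X ⇒ X-H ⇒ H-H ⇒ (E)-H ⇒ (X)-H ⇒ (X-H)-H ⇒ (H-H)-H ⇒ (n-H)-H ⇒ (n-n)-H ⇒ (n-n)-n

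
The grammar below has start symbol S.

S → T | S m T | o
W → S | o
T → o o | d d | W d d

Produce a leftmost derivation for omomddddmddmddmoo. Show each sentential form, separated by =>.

S=>SmT=>SmTmT=>SmTmTmT=>SmTmTmTmT=>omTmTmTmT=>omWddmTmTmT=>omSddmTmTmT=>omSmTddmTmTmT=>omomTddmTmTmT=>omomddddmTmTmT=>omomddddmddmTmT=>omomddddmddmddmT=>omomddddmddmddmoo

S => SmT   [S → S m T]
SmT => SmTmT   [S → S m T]
SmTmT => SmTmTmT   [S → S m T]
SmTmTmT => SmTmTmTmT   [S → S m T]
SmTmTmTmT => omTmTmTmT   [S → o]
omTmTmTmT => omWddmTmTmT   [T → W d d]
omWddmTmTmT => omSddmTmTmT   [W → S]
omSddmTmTmT => omSmTddmTmTmT   [S → S m T]
omSmTddmTmTmT => omomTddmTmTmT   [S → o]
omomTddmTmTmT => omomddddmTmTmT   [T → d d]
omomddddmTmTmT => omomddddmddmTmT   [T → d d]
omomddddmddmTmT => omomddddmddmddmT   [T → d d]
omomddddmddmddmT => omomddddmddmddmoo   [T → o o]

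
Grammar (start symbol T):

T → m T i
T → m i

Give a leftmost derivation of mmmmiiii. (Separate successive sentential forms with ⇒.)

T ⇒ mTi   [T → m T i]
mTi ⇒ mmTii   [T → m T i]
mmTii ⇒ mmmTiii   [T → m T i]
mmmTiii ⇒ mmmmiiii   [T → m i]

T ⇒ mTi ⇒ mmTii ⇒ mmmTiii ⇒ mmmmiiii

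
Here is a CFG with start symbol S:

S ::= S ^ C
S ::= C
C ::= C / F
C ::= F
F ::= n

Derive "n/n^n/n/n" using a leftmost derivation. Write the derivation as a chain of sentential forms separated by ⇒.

S ⇒ S^C ⇒ C^C ⇒ C/F^C ⇒ F/F^C ⇒ n/F^C ⇒ n/n^C ⇒ n/n^C/F ⇒ n/n^C/F/F ⇒ n/n^F/F/F ⇒ n/n^n/F/F ⇒ n/n^n/n/F ⇒ n/n^n/n/n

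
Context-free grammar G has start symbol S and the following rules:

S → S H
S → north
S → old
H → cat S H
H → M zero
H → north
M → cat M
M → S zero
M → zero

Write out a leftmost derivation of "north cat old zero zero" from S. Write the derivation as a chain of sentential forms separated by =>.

S => S H => north H => north M zero => north cat M zero => north cat S zero zero => north cat old zero zero

S => S H   [S → S H]
S H => north H   [S → north]
north H => north M zero   [H → M zero]
north M zero => north cat M zero   [M → cat M]
north cat M zero => north cat S zero zero   [M → S zero]
north cat S zero zero => north cat old zero zero   [S → old]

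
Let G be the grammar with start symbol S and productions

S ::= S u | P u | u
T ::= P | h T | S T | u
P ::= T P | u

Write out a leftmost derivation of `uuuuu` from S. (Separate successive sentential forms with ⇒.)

S ⇒ Pu ⇒ TPu ⇒ STPu ⇒ uTPu ⇒ uPPu ⇒ uTPPu ⇒ uPPPu ⇒ uuPPu ⇒ uuuPu ⇒ uuuuu

S ⇒ Pu   [S ::= P u]
Pu ⇒ TPu   [P ::= T P]
TPu ⇒ STPu   [T ::= S T]
STPu ⇒ uTPu   [S ::= u]
uTPu ⇒ uPPu   [T ::= P]
uPPu ⇒ uTPPu   [P ::= T P]
uTPPu ⇒ uPPPu   [T ::= P]
uPPPu ⇒ uuPPu   [P ::= u]
uuPPu ⇒ uuuPu   [P ::= u]
uuuPu ⇒ uuuuu   [P ::= u]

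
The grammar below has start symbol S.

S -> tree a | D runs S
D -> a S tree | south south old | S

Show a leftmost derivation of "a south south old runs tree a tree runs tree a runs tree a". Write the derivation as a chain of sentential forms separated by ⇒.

S ⇒ D runs S ⇒ S runs S ⇒ D runs S runs S ⇒ a S tree runs S runs S ⇒ a D runs S tree runs S runs S ⇒ a south south old runs S tree runs S runs S ⇒ a south south old runs tree a tree runs S runs S ⇒ a south south old runs tree a tree runs tree a runs S ⇒ a south south old runs tree a tree runs tree a runs tree a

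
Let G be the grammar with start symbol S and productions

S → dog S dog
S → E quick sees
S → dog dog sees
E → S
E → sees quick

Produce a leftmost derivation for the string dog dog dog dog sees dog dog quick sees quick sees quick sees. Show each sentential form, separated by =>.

S => E quick sees => S quick sees => E quick sees quick sees => S quick sees quick sees => E quick sees quick sees quick sees => S quick sees quick sees quick sees => dog S dog quick sees quick sees quick sees => dog dog S dog dog quick sees quick sees quick sees => dog dog dog dog sees dog dog quick sees quick sees quick sees

S => E quick sees   [S → E quick sees]
E quick sees => S quick sees   [E → S]
S quick sees => E quick sees quick sees   [S → E quick sees]
E quick sees quick sees => S quick sees quick sees   [E → S]
S quick sees quick sees => E quick sees quick sees quick sees   [S → E quick sees]
E quick sees quick sees quick sees => S quick sees quick sees quick sees   [E → S]
S quick sees quick sees quick sees => dog S dog quick sees quick sees quick sees   [S → dog S dog]
dog S dog quick sees quick sees quick sees => dog dog S dog dog quick sees quick sees quick sees   [S → dog S dog]
dog dog S dog dog quick sees quick sees quick sees => dog dog dog dog sees dog dog quick sees quick sees quick sees   [S → dog dog sees]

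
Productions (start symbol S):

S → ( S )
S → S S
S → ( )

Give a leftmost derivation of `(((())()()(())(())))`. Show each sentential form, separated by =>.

S => (S)   [S → ( S )]
(S) => ((S))   [S → ( S )]
((S)) => ((SS))   [S → S S]
((SS)) => ((SSS))   [S → S S]
((SSS)) => (((S)SS))   [S → ( S )]
(((S)SS)) => (((())SS))   [S → ( )]
(((())SS)) => (((())SSS))   [S → S S]
(((())SSS)) => (((())()SS))   [S → ( )]
(((())()SS)) => (((())()()S))   [S → ( )]
(((())()()S)) => (((())()()SS))   [S → S S]
(((())()()SS)) => (((())()()(S)S))   [S → ( S )]
(((())()()(S)S)) => (((())()()(())S))   [S → ( )]
(((())()()(())S)) => (((())()()(())(S)))   [S → ( S )]
(((())()()(())(S))) => (((())()()(())(())))   [S → ( )]

S => (S) => ((S)) => ((SS)) => ((SSS)) => (((S)SS)) => (((())SS)) => (((())SSS)) => (((())()SS)) => (((())()()S)) => (((())()()SS)) => (((())()()(S)S)) => (((())()()(())S)) => (((())()()(())(S))) => (((())()()(())(())))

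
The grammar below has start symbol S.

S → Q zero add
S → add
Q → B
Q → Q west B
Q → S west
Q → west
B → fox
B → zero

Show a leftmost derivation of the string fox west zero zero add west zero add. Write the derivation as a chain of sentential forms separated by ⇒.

S ⇒ Q zero add   [S → Q zero add]
Q zero add ⇒ S west zero add   [Q → S west]
S west zero add ⇒ Q zero add west zero add   [S → Q zero add]
Q zero add west zero add ⇒ Q west B zero add west zero add   [Q → Q west B]
Q west B zero add west zero add ⇒ B west B zero add west zero add   [Q → B]
B west B zero add west zero add ⇒ fox west B zero add west zero add   [B → fox]
fox west B zero add west zero add ⇒ fox west zero zero add west zero add   [B → zero]

S ⇒ Q zero add ⇒ S west zero add ⇒ Q zero add west zero add ⇒ Q west B zero add west zero add ⇒ B west B zero add west zero add ⇒ fox west B zero add west zero add ⇒ fox west zero zero add west zero add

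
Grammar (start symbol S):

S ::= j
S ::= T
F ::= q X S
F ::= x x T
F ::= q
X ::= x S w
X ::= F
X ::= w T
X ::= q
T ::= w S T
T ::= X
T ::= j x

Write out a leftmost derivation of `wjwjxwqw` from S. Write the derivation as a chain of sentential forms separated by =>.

S => T => wST => wjT => wjwST => wjwjT => wjwjX => wjwjxSw => wjwjxTw => wjwjxXw => wjwjxwTw => wjwjxwXw => wjwjxwqw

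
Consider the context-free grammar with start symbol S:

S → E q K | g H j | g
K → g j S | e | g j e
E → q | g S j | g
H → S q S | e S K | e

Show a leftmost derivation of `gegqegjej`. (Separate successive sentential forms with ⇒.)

S ⇒ gHj ⇒ geSKj ⇒ geEqKKj ⇒ gegqKKj ⇒ gegqeKj ⇒ gegqegjej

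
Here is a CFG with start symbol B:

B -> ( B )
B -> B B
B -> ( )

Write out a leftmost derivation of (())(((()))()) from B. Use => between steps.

B => BB => (B)B => (())B => (())(B) => (())(BB) => (())((B)B) => (())(((B))B) => (())(((()))B) => (())(((()))())

B => BB   [B -> B B]
BB => (B)B   [B -> ( B )]
(B)B => (())B   [B -> ( )]
(())B => (())(B)   [B -> ( B )]
(())(B) => (())(BB)   [B -> B B]
(())(BB) => (())((B)B)   [B -> ( B )]
(())((B)B) => (())(((B))B)   [B -> ( B )]
(())(((B))B) => (())(((()))B)   [B -> ( )]
(())(((()))B) => (())(((()))())   [B -> ( )]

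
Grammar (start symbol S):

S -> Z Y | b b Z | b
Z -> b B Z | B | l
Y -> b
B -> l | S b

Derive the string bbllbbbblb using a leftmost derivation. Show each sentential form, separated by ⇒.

S ⇒ ZY   [S -> Z Y]
ZY ⇒ bBZY   [Z -> b B Z]
bBZY ⇒ bSbZY   [B -> S b]
bSbZY ⇒ bZYbZY   [S -> Z Y]
bZYbZY ⇒ bBYbZY   [Z -> B]
bBYbZY ⇒ bSbYbZY   [B -> S b]
bSbYbZY ⇒ bZYbYbZY   [S -> Z Y]
bZYbYbZY ⇒ bbBZYbYbZY   [Z -> b B Z]
bbBZYbYbZY ⇒ bblZYbYbZY   [B -> l]
bblZYbYbZY ⇒ bbllYbYbZY   [Z -> l]
bbllYbYbZY ⇒ bbllbbYbZY   [Y -> b]
bbllbbYbZY ⇒ bbllbbbbZY   [Y -> b]
bbllbbbbZY ⇒ bbllbbbblY   [Z -> l]
bbllbbbblY ⇒ bbllbbbblb   [Y -> b]

S ⇒ ZY ⇒ bBZY ⇒ bSbZY ⇒ bZYbZY ⇒ bBYbZY ⇒ bSbYbZY ⇒ bZYbYbZY ⇒ bbBZYbYbZY ⇒ bblZYbYbZY ⇒ bbllYbYbZY ⇒ bbllbbYbZY ⇒ bbllbbbbZY ⇒ bbllbbbblY ⇒ bbllbbbblb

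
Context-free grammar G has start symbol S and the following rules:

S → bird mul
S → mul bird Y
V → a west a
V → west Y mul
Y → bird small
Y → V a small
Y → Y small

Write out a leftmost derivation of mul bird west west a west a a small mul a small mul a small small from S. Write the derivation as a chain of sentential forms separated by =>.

S => mul bird Y => mul bird Y small => mul bird V a small small => mul bird west Y mul a small small => mul bird west V a small mul a small small => mul bird west west Y mul a small mul a small small => mul bird west west V a small mul a small mul a small small => mul bird west west a west a a small mul a small mul a small small

S => mul bird Y   [S → mul bird Y]
mul bird Y => mul bird Y small   [Y → Y small]
mul bird Y small => mul bird V a small small   [Y → V a small]
mul bird V a small small => mul bird west Y mul a small small   [V → west Y mul]
mul bird west Y mul a small small => mul bird west V a small mul a small small   [Y → V a small]
mul bird west V a small mul a small small => mul bird west west Y mul a small mul a small small   [V → west Y mul]
mul bird west west Y mul a small mul a small small => mul bird west west V a small mul a small mul a small small   [Y → V a small]
mul bird west west V a small mul a small mul a small small => mul bird west west a west a a small mul a small mul a small small   [V → a west a]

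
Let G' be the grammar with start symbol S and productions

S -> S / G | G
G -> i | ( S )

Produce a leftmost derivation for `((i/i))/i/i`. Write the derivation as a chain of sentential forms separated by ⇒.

S ⇒ S/G   [S -> S / G]
S/G ⇒ S/G/G   [S -> S / G]
S/G/G ⇒ G/G/G   [S -> G]
G/G/G ⇒ (S)/G/G   [G -> ( S )]
(S)/G/G ⇒ (G)/G/G   [S -> G]
(G)/G/G ⇒ ((S))/G/G   [G -> ( S )]
((S))/G/G ⇒ ((S/G))/G/G   [S -> S / G]
((S/G))/G/G ⇒ ((G/G))/G/G   [S -> G]
((G/G))/G/G ⇒ ((i/G))/G/G   [G -> i]
((i/G))/G/G ⇒ ((i/i))/G/G   [G -> i]
((i/i))/G/G ⇒ ((i/i))/i/G   [G -> i]
((i/i))/i/G ⇒ ((i/i))/i/i   [G -> i]

S⇒S/G⇒S/G/G⇒G/G/G⇒(S)/G/G⇒(G)/G/G⇒((S))/G/G⇒((S/G))/G/G⇒((G/G))/G/G⇒((i/G))/G/G⇒((i/i))/G/G⇒((i/i))/i/G⇒((i/i))/i/i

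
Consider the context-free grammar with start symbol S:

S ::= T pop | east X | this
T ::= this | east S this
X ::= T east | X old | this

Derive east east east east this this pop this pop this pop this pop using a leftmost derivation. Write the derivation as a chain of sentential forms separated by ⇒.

S ⇒ T pop ⇒ east S this pop ⇒ east T pop this pop ⇒ east east S this pop this pop ⇒ east east T pop this pop this pop ⇒ east east east S this pop this pop this pop ⇒ east east east T pop this pop this pop this pop ⇒ east east east east S this pop this pop this pop this pop ⇒ east east east east this this pop this pop this pop this pop

S ⇒ T pop   [S ::= T pop]
T pop ⇒ east S this pop   [T ::= east S this]
east S this pop ⇒ east T pop this pop   [S ::= T pop]
east T pop this pop ⇒ east east S this pop this pop   [T ::= east S this]
east east S this pop this pop ⇒ east east T pop this pop this pop   [S ::= T pop]
east east T pop this pop this pop ⇒ east east east S this pop this pop this pop   [T ::= east S this]
east east east S this pop this pop this pop ⇒ east east east T pop this pop this pop this pop   [S ::= T pop]
east east east T pop this pop this pop this pop ⇒ east east east east S this pop this pop this pop this pop   [T ::= east S this]
east east east east S this pop this pop this pop this pop ⇒ east east east east this this pop this pop this pop this pop   [S ::= this]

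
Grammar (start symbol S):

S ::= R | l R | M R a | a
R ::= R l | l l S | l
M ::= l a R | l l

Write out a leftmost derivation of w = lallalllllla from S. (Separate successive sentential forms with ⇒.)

S⇒MRa⇒laRRa⇒laRlRa⇒laRllRa⇒laRlllRa⇒laRllllRa⇒laRlllllRa⇒lallSlllllRa⇒lallalllllRa⇒lallalllllla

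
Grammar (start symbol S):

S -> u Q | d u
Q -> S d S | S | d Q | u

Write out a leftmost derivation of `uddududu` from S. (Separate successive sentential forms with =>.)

S => uQ => udQ => udSdS => uddudS => udduduQ => udduduS => uddududu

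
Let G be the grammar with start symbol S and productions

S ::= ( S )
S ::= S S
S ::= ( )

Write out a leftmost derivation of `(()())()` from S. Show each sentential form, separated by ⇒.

S⇒SS⇒(S)S⇒(SS)S⇒(()S)S⇒(()())S⇒(()())()

S ⇒ SS   [S ::= S S]
SS ⇒ (S)S   [S ::= ( S )]
(S)S ⇒ (SS)S   [S ::= S S]
(SS)S ⇒ (()S)S   [S ::= ( )]
(()S)S ⇒ (()())S   [S ::= ( )]
(()())S ⇒ (()())()   [S ::= ( )]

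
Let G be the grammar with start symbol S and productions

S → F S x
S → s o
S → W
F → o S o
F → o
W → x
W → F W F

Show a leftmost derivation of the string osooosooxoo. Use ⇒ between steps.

S ⇒ W ⇒ FWF ⇒ oSoWF ⇒ osooWF ⇒ osooFWFF ⇒ osoooSoWFF ⇒ osooosooWFF ⇒ osooosooxFF ⇒ osooosooxoF ⇒ osooosooxoo

S ⇒ W   [S → W]
W ⇒ FWF   [W → F W F]
FWF ⇒ oSoWF   [F → o S o]
oSoWF ⇒ osooWF   [S → s o]
osooWF ⇒ osooFWFF   [W → F W F]
osooFWFF ⇒ osoooSoWFF   [F → o S o]
osoooSoWFF ⇒ osooosooWFF   [S → s o]
osooosooWFF ⇒ osooosooxFF   [W → x]
osooosooxFF ⇒ osooosooxoF   [F → o]
osooosooxoF ⇒ osooosooxoo   [F → o]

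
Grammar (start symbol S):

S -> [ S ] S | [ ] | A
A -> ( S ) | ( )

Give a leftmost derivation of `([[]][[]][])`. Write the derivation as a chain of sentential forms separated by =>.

S => A => (S) => ([S]S) => ([[]]S) => ([[]][S]S) => ([[]][[]]S) => ([[]][[]][])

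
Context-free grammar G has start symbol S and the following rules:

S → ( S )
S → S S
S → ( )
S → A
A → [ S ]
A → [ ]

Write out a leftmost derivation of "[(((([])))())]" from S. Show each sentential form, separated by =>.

S => A => [S] => [(S)] => [(SS)] => [((S)S)] => [(((S))S)] => [((((S)))S)] => [((((A)))S)] => [(((([])))S)] => [(((([])))())]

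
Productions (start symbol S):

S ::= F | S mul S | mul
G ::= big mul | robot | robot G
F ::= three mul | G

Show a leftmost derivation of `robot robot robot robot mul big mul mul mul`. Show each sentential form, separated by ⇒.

S ⇒ S mul S   [S ::= S mul S]
S mul S ⇒ F mul S   [S ::= F]
F mul S ⇒ G mul S   [F ::= G]
G mul S ⇒ robot G mul S   [G ::= robot G]
robot G mul S ⇒ robot robot G mul S   [G ::= robot G]
robot robot G mul S ⇒ robot robot robot G mul S   [G ::= robot G]
robot robot robot G mul S ⇒ robot robot robot robot mul S   [G ::= robot]
robot robot robot robot mul S ⇒ robot robot robot robot mul S mul S   [S ::= S mul S]
robot robot robot robot mul S mul S ⇒ robot robot robot robot mul F mul S   [S ::= F]
robot robot robot robot mul F mul S ⇒ robot robot robot robot mul G mul S   [F ::= G]
robot robot robot robot mul G mul S ⇒ robot robot robot robot mul big mul mul S   [G ::= big mul]
robot robot robot robot mul big mul mul S ⇒ robot robot robot robot mul big mul mul mul   [S ::= mul]

S ⇒ S mul S ⇒ F mul S ⇒ G mul S ⇒ robot G mul S ⇒ robot robot G mul S ⇒ robot robot robot G mul S ⇒ robot robot robot robot mul S ⇒ robot robot robot robot mul S mul S ⇒ robot robot robot robot mul F mul S ⇒ robot robot robot robot mul G mul S ⇒ robot robot robot robot mul big mul mul S ⇒ robot robot robot robot mul big mul mul mul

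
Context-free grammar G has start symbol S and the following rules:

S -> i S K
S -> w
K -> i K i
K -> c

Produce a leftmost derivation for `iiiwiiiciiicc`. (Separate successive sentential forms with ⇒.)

S⇒iSK⇒iiSKK⇒iiiSKKK⇒iiiwKKK⇒iiiwiKiKK⇒iiiwiiKiiKK⇒iiiwiiiKiiiKK⇒iiiwiiiciiiKK⇒iiiwiiiciiicK⇒iiiwiiiciiicc

S ⇒ iSK   [S -> i S K]
iSK ⇒ iiSKK   [S -> i S K]
iiSKK ⇒ iiiSKKK   [S -> i S K]
iiiSKKK ⇒ iiiwKKK   [S -> w]
iiiwKKK ⇒ iiiwiKiKK   [K -> i K i]
iiiwiKiKK ⇒ iiiwiiKiiKK   [K -> i K i]
iiiwiiKiiKK ⇒ iiiwiiiKiiiKK   [K -> i K i]
iiiwiiiKiiiKK ⇒ iiiwiiiciiiKK   [K -> c]
iiiwiiiciiiKK ⇒ iiiwiiiciiicK   [K -> c]
iiiwiiiciiicK ⇒ iiiwiiiciiicc   [K -> c]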